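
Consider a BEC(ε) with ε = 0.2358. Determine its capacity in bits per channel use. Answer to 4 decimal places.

Binary erasure channel: capacity C = 1 − ε.
C = 1 − 0.2358 = 0.7642 bits per channel use.

0.7642 bits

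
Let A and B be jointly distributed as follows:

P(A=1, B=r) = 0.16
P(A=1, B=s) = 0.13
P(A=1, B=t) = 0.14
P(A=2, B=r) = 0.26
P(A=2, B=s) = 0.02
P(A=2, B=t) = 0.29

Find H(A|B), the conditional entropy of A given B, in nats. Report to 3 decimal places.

Chain rule: H(A|B) = H(A,B) − H(B).
Marginals: p(A) = (0.4300, 0.5700), p(B) = (0.4200, 0.1500, 0.4300).
H(A,B) = 1.6212 nats; H(B) = 1.0118 nats.
H(A|B) = 1.6212 − 1.0118 = 0.609 nats.

0.609 nats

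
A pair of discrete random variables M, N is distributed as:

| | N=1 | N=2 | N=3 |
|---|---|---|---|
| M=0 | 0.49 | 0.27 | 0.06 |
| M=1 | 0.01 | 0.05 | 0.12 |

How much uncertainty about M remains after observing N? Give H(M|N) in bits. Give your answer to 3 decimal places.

Chain rule: H(M|N) = H(M,N) − H(N).
Marginals: p(M) = (0.8200, 0.1800), p(N) = (0.5000, 0.3200, 0.1800).
H(M,N) = 1.9074 bits; H(N) = 1.4713 bits.
H(M|N) = 1.9074 − 1.4713 = 0.436 bits.

0.436 bits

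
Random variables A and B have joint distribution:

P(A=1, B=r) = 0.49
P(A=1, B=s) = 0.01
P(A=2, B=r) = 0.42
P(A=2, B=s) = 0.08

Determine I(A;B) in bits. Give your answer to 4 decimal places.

0.0486 bits

Marginals: p(A) = (0.5000, 0.5000), p(B) = (0.9100, 0.0900).
I(A;B) = Σ p(x,y)·log₂[p(x,y)/(p(x)p(y))].
  (1,r): 0.49·log₂(1.0769) = 0.05239
  (1,s): 0.01·log₂(0.2222) = -0.02170
  (2,r): 0.42·log₂(0.9231) = -0.04850
  (2,s): 0.08·log₂(1.7778) = 0.06641
Sum = 0.0486 bits.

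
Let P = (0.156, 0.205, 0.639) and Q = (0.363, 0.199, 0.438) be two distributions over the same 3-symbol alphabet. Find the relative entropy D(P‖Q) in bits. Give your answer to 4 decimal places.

D(P‖Q) = Σ p·log₂(p/q).
  0.156·log₂(0.156/0.363) = -0.19007
  0.205·log₂(0.205/0.199) = 0.00879
  0.639·log₂(0.639/0.438) = 0.34818
D(P‖Q) = 0.1669 bits.

0.1669 bits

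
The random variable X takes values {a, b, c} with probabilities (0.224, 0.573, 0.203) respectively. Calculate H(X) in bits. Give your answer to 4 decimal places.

H(X) = −Σ p·log₂ p.
  −(0.224)·log₂(0.224) = 0.48349
  −(0.573)·log₂(0.573) = 0.46034
  −(0.203)·log₂(0.203) = 0.46699
Sum: 0.48349 + 0.46034 + 0.46699 = 1.4108 bits.

1.4108 bits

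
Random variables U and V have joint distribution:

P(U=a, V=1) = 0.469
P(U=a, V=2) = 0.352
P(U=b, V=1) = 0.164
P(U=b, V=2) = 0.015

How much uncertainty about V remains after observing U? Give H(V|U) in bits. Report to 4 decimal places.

0.8833 bits

Chain rule: H(V|U) = H(U,V) − H(U).
Marginals: p(U) = (0.8210, 0.1790), p(V) = (0.6330, 0.3670).
H(U,V) = 1.5612 bits; H(U) = 0.6779 bits.
H(V|U) = 1.5612 − 0.6779 = 0.8833 bits.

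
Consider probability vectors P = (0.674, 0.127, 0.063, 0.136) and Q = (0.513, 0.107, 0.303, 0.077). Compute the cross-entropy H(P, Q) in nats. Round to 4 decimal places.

1.1576 nats

H(P,Q) = −Σ p·ln q.
  −0.674·ln(0.513) = 0.44988
  −0.127·ln(0.107) = 0.28384
  −0.063·ln(0.303) = 0.07522
  −0.136·ln(0.077) = 0.34870
H(P,Q) = 1.1576 nats.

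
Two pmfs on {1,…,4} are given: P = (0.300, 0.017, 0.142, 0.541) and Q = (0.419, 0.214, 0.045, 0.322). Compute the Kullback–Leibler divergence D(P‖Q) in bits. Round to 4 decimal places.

0.4337 bits

D(P‖Q) = Σ p·log₂(p/q).
  0.300·log₂(0.300/0.419) = -0.14460
  0.017·log₂(0.017/0.214) = -0.06212
  0.142·log₂(0.142/0.045) = 0.23542
  0.541·log₂(0.541/0.322) = 0.40498
D(P‖Q) = 0.4337 bits.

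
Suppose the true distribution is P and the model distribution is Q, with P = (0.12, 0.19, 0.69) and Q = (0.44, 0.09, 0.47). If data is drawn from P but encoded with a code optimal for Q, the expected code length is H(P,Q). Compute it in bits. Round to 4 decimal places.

1.5538 bits

H(P,Q) = −Σ p·log₂ q.
  −0.12·log₂(0.44) = 0.14213
  −0.19·log₂(0.09) = 0.66005
  −0.69·log₂(0.47) = 0.75159
H(P,Q) = 1.5538 bits.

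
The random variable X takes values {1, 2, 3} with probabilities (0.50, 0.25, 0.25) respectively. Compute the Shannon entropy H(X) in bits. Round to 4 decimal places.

H(X) = −Σ p·log₂ p.
  −(0.50)·log₂(0.50) = 0.50000
  −(0.25)·log₂(0.25) = 0.50000
  −(0.25)·log₂(0.25) = 0.50000
Sum: 0.50000 + 0.50000 + 0.50000 = 1.5000 bits.

1.5000 bits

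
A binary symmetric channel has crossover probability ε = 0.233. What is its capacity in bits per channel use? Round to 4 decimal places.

Binary symmetric channel: C = 1 − h₂(ε) where h₂ is the binary entropy function.
h₂(0.233) = −0.233·log₂0.233 − 0.767·log₂0.767 = 0.7832.
C = 1 − 0.7832 = 0.2168 bits per channel use.

0.2168 bits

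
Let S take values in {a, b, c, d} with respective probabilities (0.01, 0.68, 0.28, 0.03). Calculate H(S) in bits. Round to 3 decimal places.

1.111 bits

H(S) = −Σ p·log₂ p.
  −(0.01)·log₂(0.01) = 0.0664
  −(0.68)·log₂(0.68) = 0.3783
  −(0.28)·log₂(0.28) = 0.5142
  −(0.03)·log₂(0.03) = 0.1518
Sum: 0.0664 + 0.3783 + 0.5142 + 0.1518 = 1.111 bits.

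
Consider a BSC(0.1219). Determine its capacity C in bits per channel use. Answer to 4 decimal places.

Binary symmetric channel: C = 1 − h₂(ε) where h₂ is the binary entropy function.
h₂(0.1219) = −0.1219·log₂0.1219 − 0.8781·log₂0.8781 = 0.5348.
C = 1 − 0.5348 = 0.4652 bits per channel use.

0.4652 bits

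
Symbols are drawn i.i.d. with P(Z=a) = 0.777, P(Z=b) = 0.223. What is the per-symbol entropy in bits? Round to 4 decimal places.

0.7656 bits

H(Z) = −Σ p·log₂ p.
  −(0.777)·log₂(0.777) = 0.28284
  −(0.223)·log₂(0.223) = 0.48277
Sum: 0.28284 + 0.48277 = 0.7656 bits.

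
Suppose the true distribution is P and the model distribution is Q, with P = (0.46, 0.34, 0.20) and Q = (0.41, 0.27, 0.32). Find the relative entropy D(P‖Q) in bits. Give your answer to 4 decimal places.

D(P‖Q) = Σ p·log₂(p/q).
  0.46·log₂(0.46/0.41) = 0.07636
  0.34·log₂(0.34/0.27) = 0.11308
  0.20·log₂(0.20/0.32) = -0.13561
D(P‖Q) = 0.0538 bits.

0.0538 bits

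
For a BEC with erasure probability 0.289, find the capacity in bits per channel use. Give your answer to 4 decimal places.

0.7110 bits

Binary erasure channel: capacity C = 1 − ε.
C = 1 − 0.289 = 0.7110 bits per channel use.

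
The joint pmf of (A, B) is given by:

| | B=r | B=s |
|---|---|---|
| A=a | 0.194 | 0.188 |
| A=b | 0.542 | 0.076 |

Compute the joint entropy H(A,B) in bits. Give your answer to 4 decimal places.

H(A,B) = −Σ p(x,y)·log₂ p(x,y) over all 4 cells.
  cell (a,r): −0.194·log₂0.194 = 0.45898
  cell (a,s): −0.188·log₂0.188 = 0.45330
  cell (b,r): −0.542·log₂0.542 = 0.47893
  cell (b,s): −0.076·log₂0.076 = 0.28256
Sum = 1.6738 bits.

1.6738 bits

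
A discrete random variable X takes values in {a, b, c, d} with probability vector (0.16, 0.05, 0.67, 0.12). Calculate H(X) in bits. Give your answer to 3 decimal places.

1.393 bits

H(X) = −Σ p·log₂ p.
  −(0.16)·log₂(0.16) = 0.4230
  −(0.05)·log₂(0.05) = 0.2161
  −(0.67)·log₂(0.67) = 0.3871
  −(0.12)·log₂(0.12) = 0.3671
Sum: 0.4230 + 0.2161 + 0.3871 + 0.3671 = 1.393 bits.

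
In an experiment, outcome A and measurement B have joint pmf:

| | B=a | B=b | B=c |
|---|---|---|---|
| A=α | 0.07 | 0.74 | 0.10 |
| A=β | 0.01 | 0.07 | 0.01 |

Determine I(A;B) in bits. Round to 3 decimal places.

0.001 bits

Marginals: p(A) = (0.9100, 0.0900), p(B) = (0.0800, 0.8100, 0.1100).
I(A;B) = Σ p(x,y)·log₂[p(x,y)/(p(x)p(y))].
  (α,a): 0.07·log₂(0.9615) = -0.0040
  (α,b): 0.74·log₂(1.0039) = 0.0042
  (α,c): 0.10·log₂(0.9990) = -0.0001
  (β,a): 0.01·log₂(1.3889) = 0.0047
  (β,b): 0.07·log₂(0.9602) = -0.0041
  (β,c): 0.01·log₂(1.0101) = 0.0001
Sum = 0.001 bits.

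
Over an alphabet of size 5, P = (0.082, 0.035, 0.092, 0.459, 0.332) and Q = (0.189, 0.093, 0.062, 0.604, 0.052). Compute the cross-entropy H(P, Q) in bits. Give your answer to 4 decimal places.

2.4361 bits

H(P,Q) = −Σ p·log₂ q.
  −0.082·log₂(0.189) = 0.19709
  −0.035·log₂(0.093) = 0.11993
  −0.092·log₂(0.062) = 0.36907
  −0.459·log₂(0.604) = 0.33387
  −0.332·log₂(0.052) = 1.41609
H(P,Q) = 2.4361 bits.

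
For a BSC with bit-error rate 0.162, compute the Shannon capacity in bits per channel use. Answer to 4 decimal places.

Binary symmetric channel: C = 1 − h₂(ε) where h₂ is the binary entropy function.
h₂(0.162) = −0.162·log₂0.162 − 0.838·log₂0.838 = 0.6391.
C = 1 − 0.6391 = 0.3609 bits per channel use.

0.3609 bits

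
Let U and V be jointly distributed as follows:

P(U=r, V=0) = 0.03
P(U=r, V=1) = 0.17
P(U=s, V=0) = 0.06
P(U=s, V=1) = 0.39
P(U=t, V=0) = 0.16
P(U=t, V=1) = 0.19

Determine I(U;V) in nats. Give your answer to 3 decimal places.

0.060 nats

Marginals: p(U) = (0.2000, 0.4500, 0.3500), p(V) = (0.2500, 0.7500).
I(U;V) = Σ p(x,y)·ln[p(x,y)/(p(x)p(y))].
  (r,0): 0.03·ln(0.6000) = -0.0153
  (r,1): 0.17·ln(1.1333) = 0.0213
  (s,0): 0.06·ln(0.5333) = -0.0377
  (s,1): 0.39·ln(1.1556) = 0.0564
  (t,0): 0.16·ln(1.8286) = 0.0966
  (t,1): 0.19·ln(0.7238) = -0.0614
Sum = 0.060 nats.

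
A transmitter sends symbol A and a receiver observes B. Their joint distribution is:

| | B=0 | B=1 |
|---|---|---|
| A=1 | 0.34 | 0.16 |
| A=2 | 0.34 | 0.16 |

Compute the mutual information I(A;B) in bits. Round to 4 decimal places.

0.0000 bits

Marginals: p(A) = (0.5000, 0.5000), p(B) = (0.6800, 0.3200).
I(A;B) = Σ p(x,y)·log₂[p(x,y)/(p(x)p(y))].
  (1,0): 0.34·log₂(1.0000) = 0.00000
  (1,1): 0.16·log₂(1.0000) = 0.00000
  (2,0): 0.34·log₂(1.0000) = 0.00000
  (2,1): 0.16·log₂(1.0000) = 0.00000
Sum = 0.0000 bits.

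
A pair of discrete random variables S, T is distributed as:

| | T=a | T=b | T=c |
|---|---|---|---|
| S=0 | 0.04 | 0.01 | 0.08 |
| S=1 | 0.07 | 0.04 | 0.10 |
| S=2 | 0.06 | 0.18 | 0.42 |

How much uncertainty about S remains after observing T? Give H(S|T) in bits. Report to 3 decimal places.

Chain rule: H(S|T) = H(S,T) − H(T).
Marginals: p(S) = (0.1300, 0.2100, 0.6600), p(T) = (0.1700, 0.2300, 0.6000).
H(S,T) = 2.5447 bits; H(T) = 1.3644 bits.
H(S|T) = 2.5447 − 1.3644 = 1.180 bits.

1.180 bits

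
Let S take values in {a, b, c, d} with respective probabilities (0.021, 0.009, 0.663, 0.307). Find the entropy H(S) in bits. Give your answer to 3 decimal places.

1.094 bits

H(S) = −Σ p·log₂ p.
  −(0.021)·log₂(0.021) = 0.1170
  −(0.009)·log₂(0.009) = 0.0612
  −(0.663)·log₂(0.663) = 0.3931
  −(0.307)·log₂(0.307) = 0.5230
Sum: 0.1170 + 0.0612 + 0.3931 + 0.5230 = 1.094 bits.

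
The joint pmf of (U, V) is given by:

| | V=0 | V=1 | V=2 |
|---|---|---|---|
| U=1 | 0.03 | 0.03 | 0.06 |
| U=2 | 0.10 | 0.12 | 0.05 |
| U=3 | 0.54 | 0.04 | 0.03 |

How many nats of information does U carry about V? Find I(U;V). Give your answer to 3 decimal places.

0.188 nats

Marginals: p(U) = (0.1200, 0.2700, 0.6100), p(V) = (0.6700, 0.1900, 0.1400).
I(U;V) = H(U) + H(V) − H(U,V).
H(U) = 0.9095, H(V) = 0.8591, H(U,V) = 1.5804.
I(U;V) = 0.9095 + 0.8591 − 1.5804 = 0.188 nats.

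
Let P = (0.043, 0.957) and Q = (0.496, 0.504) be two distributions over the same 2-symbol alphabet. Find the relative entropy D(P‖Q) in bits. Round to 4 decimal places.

D(P‖Q) = Σ p·log₂(p/q).
  0.043·log₂(0.043/0.496) = -0.15170
  0.957·log₂(0.957/0.504) = 0.88532
D(P‖Q) = 0.7336 bits.

0.7336 bits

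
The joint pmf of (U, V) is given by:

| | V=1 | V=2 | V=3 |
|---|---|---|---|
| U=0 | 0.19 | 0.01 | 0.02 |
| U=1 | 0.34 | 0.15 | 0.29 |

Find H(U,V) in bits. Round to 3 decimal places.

H(U,V) = −Σ p(x,y)·log₂ p(x,y) over all 6 cells.
  cell (0,1): −0.19·log₂0.19 = 0.4552
  cell (0,2): −0.01·log₂0.01 = 0.0664
  cell (0,3): −0.02·log₂0.02 = 0.1129
  cell (1,1): −0.34·log₂0.34 = 0.5292
  cell (1,2): −0.15·log₂0.15 = 0.4105
  cell (1,3): −0.29·log₂0.29 = 0.5179
Sum = 2.092 bits.

2.092 bits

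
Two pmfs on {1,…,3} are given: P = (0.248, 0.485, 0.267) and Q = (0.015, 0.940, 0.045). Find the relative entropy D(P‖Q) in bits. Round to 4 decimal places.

D(P‖Q) = Σ p·log₂(p/q).
  0.248·log₂(0.248/0.015) = 1.00373
  0.485·log₂(0.485/0.940) = -0.46302
  0.267·log₂(0.267/0.045) = 0.68588
D(P‖Q) = 1.2266 bits.

1.2266 bits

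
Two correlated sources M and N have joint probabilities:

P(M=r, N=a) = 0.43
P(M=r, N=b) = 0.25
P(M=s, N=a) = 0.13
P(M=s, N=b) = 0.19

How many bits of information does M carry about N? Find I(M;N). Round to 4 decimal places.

0.0325 bits

Marginals: p(M) = (0.6800, 0.3200), p(N) = (0.5600, 0.4400).
I(M;N) = Σ p(x,y)·log₂[p(x,y)/(p(x)p(y))].
  (r,a): 0.43·log₂(1.1292) = 0.07538
  (r,b): 0.25·log₂(0.8356) = -0.06480
  (s,a): 0.13·log₂(0.7254) = -0.06020
  (s,b): 0.19·log₂(1.3494) = 0.08215
Sum = 0.0325 bits.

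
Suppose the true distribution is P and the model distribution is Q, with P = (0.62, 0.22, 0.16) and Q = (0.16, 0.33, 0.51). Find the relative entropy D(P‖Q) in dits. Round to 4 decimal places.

0.2454 dits

D(P‖Q) = Σ p·log₁₀(p/q).
  0.62·log₁₀(0.62/0.16) = 0.36473
  0.22·log₁₀(0.22/0.33) = -0.03874
  0.16·log₁₀(0.16/0.51) = -0.08055
D(P‖Q) = 0.2454 dits.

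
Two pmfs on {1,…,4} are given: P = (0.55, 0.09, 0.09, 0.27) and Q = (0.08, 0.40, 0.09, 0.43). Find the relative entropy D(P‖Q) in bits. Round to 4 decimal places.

D(P‖Q) = Σ p·log₂(p/q).
  0.55·log₂(0.55/0.08) = 1.52975
  0.09·log₂(0.09/0.40) = -0.19368
  0.09·log₂(0.09/0.09) = 0.00000
  0.27·log₂(0.27/0.43) = -0.18127
D(P‖Q) = 1.1548 bits.

1.1548 bits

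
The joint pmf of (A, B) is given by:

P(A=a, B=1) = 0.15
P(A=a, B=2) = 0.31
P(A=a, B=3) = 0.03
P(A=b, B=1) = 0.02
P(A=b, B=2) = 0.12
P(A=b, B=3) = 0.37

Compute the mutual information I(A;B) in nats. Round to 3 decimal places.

Marginals: p(A) = (0.4900, 0.5100), p(B) = (0.1700, 0.4300, 0.4000).
I(A;B) = H(A) + H(B) − H(A,B).
H(A) = 0.6929, H(B) = 1.0307, H(A,B) = 1.4534.
I(A;B) = 0.6929 + 1.0307 − 1.4534 = 0.270 nats.

0.270 nats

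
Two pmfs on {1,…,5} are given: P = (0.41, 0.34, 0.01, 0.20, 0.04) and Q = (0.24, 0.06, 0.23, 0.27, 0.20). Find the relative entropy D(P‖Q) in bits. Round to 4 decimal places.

0.9429 bits

D(P‖Q) = Σ p·log₂(p/q).
  0.41·log₂(0.41/0.24) = 0.31676
  0.34·log₂(0.34/0.06) = 0.85085
  0.01·log₂(0.01/0.23) = -0.04524
  0.20·log₂(0.20/0.27) = -0.08659
  0.04·log₂(0.04/0.20) = -0.09288
D(P‖Q) = 0.9429 bits.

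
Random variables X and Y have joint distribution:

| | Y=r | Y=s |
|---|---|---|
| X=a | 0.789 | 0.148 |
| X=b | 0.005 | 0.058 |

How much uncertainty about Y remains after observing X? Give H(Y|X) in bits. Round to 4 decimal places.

Marginals: p(X) = (0.9370, 0.0630), p(Y) = (0.7940, 0.2060).
H(Y|X) = Σ p(X) · H(Y|X=·).
  X=a: p=0.9370, H(Y|X=a) = 0.6294
  X=b: p=0.0630, H(Y|X=b) = 0.3999
Weighted sum = 0.6149 bits.

0.6149 bits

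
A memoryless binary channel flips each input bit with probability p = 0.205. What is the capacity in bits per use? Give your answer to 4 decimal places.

Binary symmetric channel: C = 1 − h₂(ε) where h₂ is the binary entropy function.
h₂(0.205) = −0.205·log₂0.205 − 0.795·log₂0.795 = 0.7318.
C = 1 − 0.7318 = 0.2682 bits per channel use.

0.2682 bits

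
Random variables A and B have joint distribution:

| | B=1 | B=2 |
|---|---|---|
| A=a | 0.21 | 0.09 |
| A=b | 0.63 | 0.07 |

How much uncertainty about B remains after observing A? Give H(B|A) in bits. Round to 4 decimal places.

0.5927 bits

Chain rule: H(B|A) = H(A,B) − H(A).
Marginals: p(A) = (0.3000, 0.7000), p(B) = (0.8400, 0.1600).
H(A,B) = 1.4740 bits; H(A) = 0.8813 bits.
H(B|A) = 1.4740 − 0.8813 = 0.5927 bits.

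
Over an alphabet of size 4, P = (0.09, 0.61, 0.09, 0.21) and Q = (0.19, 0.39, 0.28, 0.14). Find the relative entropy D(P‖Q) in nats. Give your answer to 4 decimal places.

0.1886 nats

D(P‖Q) = Σ p·ln(p/q).
  0.09·ln(0.09/0.19) = -0.06725
  0.61·ln(0.61/0.39) = 0.27286
  0.09·ln(0.09/0.28) = -0.10215
  0.21·ln(0.21/0.14) = 0.08515
D(P‖Q) = 0.1886 nats.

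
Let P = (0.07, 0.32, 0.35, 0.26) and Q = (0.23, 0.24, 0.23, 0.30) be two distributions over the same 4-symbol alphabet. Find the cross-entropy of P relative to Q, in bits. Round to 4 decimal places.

H(P,Q) = −Σ p·log₂ q.
  −0.07·log₂(0.23) = 0.14842
  −0.32·log₂(0.24) = 0.65885
  −0.35·log₂(0.23) = 0.74210
  −0.26·log₂(0.30) = 0.45161
H(P,Q) = 2.0010 bits.

2.0010 bits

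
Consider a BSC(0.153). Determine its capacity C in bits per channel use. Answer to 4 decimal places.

0.3827 bits

Binary symmetric channel: C = 1 − h₂(ε) where h₂ is the binary entropy function.
h₂(0.153) = −0.153·log₂0.153 − 0.847·log₂0.847 = 0.6173.
C = 1 − 0.6173 = 0.3827 bits per channel use.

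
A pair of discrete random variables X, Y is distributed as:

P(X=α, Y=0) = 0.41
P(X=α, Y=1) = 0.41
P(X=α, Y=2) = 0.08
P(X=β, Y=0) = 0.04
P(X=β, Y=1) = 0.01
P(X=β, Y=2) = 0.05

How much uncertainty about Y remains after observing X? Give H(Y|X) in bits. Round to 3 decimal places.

Marginals: p(X) = (0.9000, 0.1000), p(Y) = (0.4500, 0.4200, 0.1300).
H(Y|X) = Σ p(X) · H(Y|X=·).
  X=α: p=0.9000, H(Y|X=α) = 1.3439
  X=β: p=0.1000, H(Y|X=β) = 1.3610
Weighted sum = 1.346 bits.

1.346 bits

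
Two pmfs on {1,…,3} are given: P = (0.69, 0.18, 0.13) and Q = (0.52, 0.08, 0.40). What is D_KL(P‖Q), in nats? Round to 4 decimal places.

D(P‖Q) = Σ p·ln(p/q).
  0.69·ln(0.69/0.52) = 0.19518
  0.18·ln(0.18/0.08) = 0.14597
  0.13·ln(0.13/0.40) = -0.14611
D(P‖Q) = 0.1950 nats.

0.1950 nats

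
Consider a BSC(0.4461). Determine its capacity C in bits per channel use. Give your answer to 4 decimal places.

Binary symmetric channel: C = 1 − h₂(ε) where h₂ is the binary entropy function.
h₂(0.4461) = −0.4461·log₂0.4461 − 0.5539·log₂0.5539 = 0.9916.
C = 1 − 0.9916 = 0.0084 bits per channel use.

0.0084 bits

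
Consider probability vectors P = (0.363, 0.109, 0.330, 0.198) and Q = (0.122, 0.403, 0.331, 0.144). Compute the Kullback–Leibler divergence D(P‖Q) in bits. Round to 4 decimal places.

D(P‖Q) = Σ p·log₂(p/q).
  0.363·log₂(0.363/0.122) = 0.57103
  0.109·log₂(0.109/0.403) = -0.20562
  0.330·log₂(0.330/0.331) = -0.00144
  0.198·log₂(0.198/0.144) = 0.09097
D(P‖Q) = 0.4549 bits.

0.4549 bits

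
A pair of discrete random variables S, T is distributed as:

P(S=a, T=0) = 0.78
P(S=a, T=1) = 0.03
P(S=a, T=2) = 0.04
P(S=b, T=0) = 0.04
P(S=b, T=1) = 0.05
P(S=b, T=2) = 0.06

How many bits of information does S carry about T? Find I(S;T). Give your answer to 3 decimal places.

Marginals: p(S) = (0.8500, 0.1500), p(T) = (0.8200, 0.0800, 0.1000).
I(S;T) = H(S) + H(T) − H(S,T).
H(S) = 0.6098, H(T) = 0.8585, H(S,T) = 1.2625.
I(S;T) = 0.6098 + 0.8585 − 1.2625 = 0.206 bits.

0.206 bits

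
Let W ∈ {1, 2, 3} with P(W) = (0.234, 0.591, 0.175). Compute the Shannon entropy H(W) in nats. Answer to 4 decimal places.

0.9557 nats

H(W) = −Σ p·ln p.
  −(0.234)·ln(0.234) = 0.33987
  −(0.591)·ln(0.591) = 0.31083
  −(0.175)·ln(0.175) = 0.30502
Sum: 0.33987 + 0.31083 + 0.30502 = 0.9557 nats.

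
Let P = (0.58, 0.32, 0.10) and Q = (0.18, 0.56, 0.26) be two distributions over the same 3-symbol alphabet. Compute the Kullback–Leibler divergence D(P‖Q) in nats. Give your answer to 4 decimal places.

D(P‖Q) = Σ p·ln(p/q).
  0.58·ln(0.58/0.18) = 0.67864
  0.32·ln(0.32/0.56) = -0.17908
  0.10·ln(0.10/0.26) = -0.09555
D(P‖Q) = 0.4040 nats.

0.4040 nats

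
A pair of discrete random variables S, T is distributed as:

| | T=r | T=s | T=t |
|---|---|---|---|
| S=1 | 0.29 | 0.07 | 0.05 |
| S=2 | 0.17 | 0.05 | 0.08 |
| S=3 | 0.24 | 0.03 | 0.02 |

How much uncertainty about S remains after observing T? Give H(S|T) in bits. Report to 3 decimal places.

1.522 bits

Marginals: p(S) = (0.4100, 0.3000, 0.2900), p(T) = (0.7000, 0.1500, 0.1500).
H(S|T) = Σ p(T) · H(S|T=·).
  T=r: p=0.7000, H(S|T=r) = 1.5520
  T=s: p=0.1500, H(S|T=s) = 1.5058
  T=t: p=0.1500, H(S|T=t) = 1.3996
Weighted sum = 1.522 bits.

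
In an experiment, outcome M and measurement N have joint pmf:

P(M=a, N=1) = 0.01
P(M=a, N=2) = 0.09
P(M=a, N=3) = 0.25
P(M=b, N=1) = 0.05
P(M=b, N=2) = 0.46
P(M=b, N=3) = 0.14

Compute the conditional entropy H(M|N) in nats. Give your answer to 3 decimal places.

Marginals: p(M) = (0.3500, 0.6500), p(N) = (0.0600, 0.5500, 0.3900).
H(M|N) = Σ p(N) · H(M|N=·).
  N=1: p=0.0600, H(M|N=1) = 0.4506
  N=2: p=0.5500, H(M|N=2) = 0.4457
  N=3: p=0.3900, H(M|N=3) = 0.6528
Weighted sum = 0.527 nats.

0.527 nats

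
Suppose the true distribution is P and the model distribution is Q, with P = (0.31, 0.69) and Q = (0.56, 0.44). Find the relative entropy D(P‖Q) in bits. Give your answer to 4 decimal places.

D(P‖Q) = Σ p·log₂(p/q).
  0.31·log₂(0.31/0.56) = -0.26448
  0.69·log₂(0.69/0.44) = 0.44787
D(P‖Q) = 0.1834 bits.

0.1834 bits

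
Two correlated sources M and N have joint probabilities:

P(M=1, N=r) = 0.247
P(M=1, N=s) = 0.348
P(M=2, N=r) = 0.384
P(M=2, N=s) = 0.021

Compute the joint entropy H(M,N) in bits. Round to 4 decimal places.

1.6755 bits

H(M,N) = −Σ p(x,y)·log₂ p(x,y) over all 4 cells.
  cell (1,r): −0.247·log₂0.247 = 0.49830
  cell (1,s): −0.348·log₂0.348 = 0.52995
  cell (2,r): −0.384·log₂0.384 = 0.53024
  cell (2,s): −0.021·log₂0.021 = 0.11704
Sum = 1.6755 bits.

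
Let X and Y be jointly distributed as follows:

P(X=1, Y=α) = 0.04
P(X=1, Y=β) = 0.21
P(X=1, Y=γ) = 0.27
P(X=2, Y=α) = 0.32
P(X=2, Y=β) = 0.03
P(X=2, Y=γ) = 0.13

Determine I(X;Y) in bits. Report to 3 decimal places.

0.323 bits

Marginals: p(X) = (0.5200, 0.4800), p(Y) = (0.3600, 0.2400, 0.4000).
I(X;Y) = H(X) + H(Y) − H(X,Y).
H(X) = 0.9988, H(Y) = 1.5535, H(X,Y) = 2.2290.
I(X;Y) = 0.9988 + 1.5535 − 2.2290 = 0.323 bits.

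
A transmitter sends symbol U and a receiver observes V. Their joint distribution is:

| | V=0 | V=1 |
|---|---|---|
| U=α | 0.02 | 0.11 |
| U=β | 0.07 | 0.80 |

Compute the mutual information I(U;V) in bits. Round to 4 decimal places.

0.0046 bits

Marginals: p(U) = (0.1300, 0.8700), p(V) = (0.0900, 0.9100).
I(U;V) = Σ p(x,y)·log₂[p(x,y)/(p(x)p(y))].
  (α,0): 0.02·log₂(1.7094) = 0.01547
  (α,1): 0.11·log₂(0.9298) = -0.01154
  (β,0): 0.07·log₂(0.8940) = -0.01132
  (β,1): 0.80·log₂(1.0105) = 0.01204
Sum = 0.0046 bits.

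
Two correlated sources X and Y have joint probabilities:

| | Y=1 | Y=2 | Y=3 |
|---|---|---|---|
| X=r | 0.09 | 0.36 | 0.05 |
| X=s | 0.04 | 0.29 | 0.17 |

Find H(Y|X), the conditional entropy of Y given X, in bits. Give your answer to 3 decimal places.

Marginals: p(X) = (0.5000, 0.5000), p(Y) = (0.1300, 0.6500, 0.2200).
H(Y|X) = Σ p(X) · H(Y|X=·).
  X=r: p=0.5000, H(Y|X=r) = 1.1187
  X=s: p=0.5000, H(Y|X=s) = 1.2765
Weighted sum = 1.198 bits.

1.198 bits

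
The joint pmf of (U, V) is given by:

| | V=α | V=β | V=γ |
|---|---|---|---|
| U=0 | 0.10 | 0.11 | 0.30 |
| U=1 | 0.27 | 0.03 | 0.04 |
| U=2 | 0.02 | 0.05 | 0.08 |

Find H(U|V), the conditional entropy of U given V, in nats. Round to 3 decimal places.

Chain rule: H(U|V) = H(U,V) − H(V).
Marginals: p(U) = (0.5100, 0.3400, 0.1500), p(V) = (0.3900, 0.1900, 0.4200).
H(U,V) = 1.8518 nats; H(V) = 1.0471 nats.
H(U|V) = 1.8518 − 1.0471 = 0.805 nats.

0.805 nats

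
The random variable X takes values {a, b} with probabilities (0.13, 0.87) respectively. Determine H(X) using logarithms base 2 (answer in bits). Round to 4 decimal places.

0.5574 bits

H(X) = −Σ p·log₂ p.
  −(0.13)·log₂(0.13) = 0.38264
  −(0.87)·log₂(0.87) = 0.17479
Sum: 0.38264 + 0.17479 = 0.5574 bits.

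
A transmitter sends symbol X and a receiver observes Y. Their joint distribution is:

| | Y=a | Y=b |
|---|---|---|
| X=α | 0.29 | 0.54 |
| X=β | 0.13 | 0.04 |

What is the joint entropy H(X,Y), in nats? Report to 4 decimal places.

H(X,Y) = −Σ p(x,y)·ln p(x,y) over all 4 cells.
  cell (α,a): −0.29·ln0.29 = 0.35898
  cell (α,b): −0.54·ln0.54 = 0.33274
  cell (β,a): −0.13·ln0.13 = 0.26523
  cell (β,b): −0.04·ln0.04 = 0.12876
Sum = 1.0857 nats.

1.0857 nats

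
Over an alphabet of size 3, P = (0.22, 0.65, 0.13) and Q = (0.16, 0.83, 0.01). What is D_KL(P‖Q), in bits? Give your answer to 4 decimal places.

D(P‖Q) = Σ p·log₂(p/q).
  0.22·log₂(0.22/0.16) = 0.10107
  0.65·log₂(0.65/0.83) = -0.22924
  0.13·log₂(0.13/0.01) = 0.48106
D(P‖Q) = 0.3529 bits.

0.3529 bits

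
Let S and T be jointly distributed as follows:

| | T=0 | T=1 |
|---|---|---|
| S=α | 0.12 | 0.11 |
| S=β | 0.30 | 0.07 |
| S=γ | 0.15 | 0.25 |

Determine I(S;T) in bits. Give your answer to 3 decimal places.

Marginals: p(S) = (0.2300, 0.3700, 0.4000), p(T) = (0.5700, 0.4300).
I(S;T) = H(S) + H(T) − H(S,T).
H(S) = 1.5472, H(T) = 0.9858, H(S,T) = 2.4175.
I(S;T) = 1.5472 + 0.9858 − 2.4175 = 0.115 bits.

0.115 bits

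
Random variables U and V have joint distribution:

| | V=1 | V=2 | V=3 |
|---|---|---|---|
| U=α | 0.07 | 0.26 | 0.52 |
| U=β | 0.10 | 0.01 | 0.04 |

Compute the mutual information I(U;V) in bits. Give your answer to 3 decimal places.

Marginals: p(U) = (0.8500, 0.1500), p(V) = (0.1700, 0.2700, 0.5600).
I(U;V) = Σ p(x,y)·log₂[p(x,y)/(p(x)p(y))].
  (α,1): 0.07·log₂(0.4844) = -0.0732
  (α,2): 0.26·log₂(1.1329) = 0.0468
  (α,3): 0.52·log₂(1.0924) = 0.0663
  (β,1): 0.10·log₂(3.9216) = 0.1971
  (β,2): 0.01·log₂(0.2469) = -0.0202
  (β,3): 0.04·log₂(0.4762) = -0.0428
Sum = 0.174 bits.

0.174 bits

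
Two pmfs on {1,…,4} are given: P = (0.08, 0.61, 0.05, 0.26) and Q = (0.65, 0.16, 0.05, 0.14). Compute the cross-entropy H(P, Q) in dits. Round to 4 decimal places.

H(P,Q) = −Σ p·log₁₀ q.
  −0.08·log₁₀(0.65) = 0.01497
  −0.61·log₁₀(0.16) = 0.48549
  −0.05·log₁₀(0.05) = 0.06505
  −0.26·log₁₀(0.14) = 0.22201
H(P,Q) = 0.7875 dits.

0.7875 dits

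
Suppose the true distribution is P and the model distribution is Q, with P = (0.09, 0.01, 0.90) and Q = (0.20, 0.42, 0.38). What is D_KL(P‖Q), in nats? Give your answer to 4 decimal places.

D(P‖Q) = Σ p·ln(p/q).
  0.09·ln(0.09/0.20) = -0.07187
  0.01·ln(0.01/0.42) = -0.03738
  0.90·ln(0.90/0.38) = 0.77600
D(P‖Q) = 0.6668 nats.

0.6668 nats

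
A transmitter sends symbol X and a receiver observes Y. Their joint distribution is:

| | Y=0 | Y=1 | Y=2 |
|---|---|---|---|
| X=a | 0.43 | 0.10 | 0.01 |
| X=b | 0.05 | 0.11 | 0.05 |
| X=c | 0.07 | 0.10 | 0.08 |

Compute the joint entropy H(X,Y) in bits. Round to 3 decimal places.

2.597 bits

H(X,Y) = −Σ p(x,y)·log₂ p(x,y) over all 9 cells.
  cell (a,0): −0.43·log₂0.43 = 0.5236
  cell (a,1): −0.10·log₂0.10 = 0.3322
  cell (a,2): −0.01·log₂0.01 = 0.0664
  cell (b,0): −0.05·log₂0.05 = 0.2161
  cell (b,1): −0.11·log₂0.11 = 0.3503
  cell (b,2): −0.05·log₂0.05 = 0.2161
  cell (c,0): −0.07·log₂0.07 = 0.2686
  cell (c,1): −0.10·log₂0.10 = 0.3322
  cell (c,2): −0.08·log₂0.08 = 0.2915
Sum = 2.597 bits.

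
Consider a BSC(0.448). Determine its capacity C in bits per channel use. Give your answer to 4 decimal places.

Binary symmetric channel: C = 1 − h₂(ε) where h₂ is the binary entropy function.
h₂(0.448) = −0.448·log₂0.448 − 0.552·log₂0.552 = 0.9922.
C = 1 − 0.9922 = 0.0078 bits per channel use.

0.0078 bits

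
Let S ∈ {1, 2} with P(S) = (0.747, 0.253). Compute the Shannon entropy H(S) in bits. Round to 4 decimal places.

H(S) = −Σ p·log₂ p.
  −(0.747)·log₂(0.747) = 0.31435
  −(0.253)·log₂(0.253) = 0.50165
Sum: 0.31435 + 0.50165 = 0.8160 bits.

0.8160 bits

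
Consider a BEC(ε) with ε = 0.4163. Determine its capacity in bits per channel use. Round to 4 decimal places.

Binary erasure channel: capacity C = 1 − ε.
C = 1 − 0.4163 = 0.5837 bits per channel use.

0.5837 bits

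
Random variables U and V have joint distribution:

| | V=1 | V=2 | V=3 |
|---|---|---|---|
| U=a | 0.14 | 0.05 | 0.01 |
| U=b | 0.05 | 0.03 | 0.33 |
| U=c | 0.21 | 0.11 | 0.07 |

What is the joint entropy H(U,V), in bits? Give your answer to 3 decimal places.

2.667 bits

H(U,V) = −Σ p(x,y)·log₂ p(x,y) over all 9 cells.
  cell (a,1): −0.14·log₂0.14 = 0.3971
  cell (a,2): −0.05·log₂0.05 = 0.2161
  cell (a,3): −0.01·log₂0.01 = 0.0664
  cell (b,1): −0.05·log₂0.05 = 0.2161
  cell (b,2): −0.03·log₂0.03 = 0.1518
  cell (b,3): −0.33·log₂0.33 = 0.5278
  cell (c,1): −0.21·log₂0.21 = 0.4728
  cell (c,2): −0.11·log₂0.11 = 0.3503
  cell (c,3): −0.07·log₂0.07 = 0.2686
Sum = 2.667 bits.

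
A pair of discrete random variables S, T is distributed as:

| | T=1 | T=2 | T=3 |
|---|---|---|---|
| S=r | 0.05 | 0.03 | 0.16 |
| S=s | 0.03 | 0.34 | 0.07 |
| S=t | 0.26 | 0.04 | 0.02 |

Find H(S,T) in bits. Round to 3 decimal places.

2.544 bits

H(S,T) = −Σ p(x,y)·log₂ p(x,y) over all 9 cells.
  cell (r,1): −0.05·log₂0.05 = 0.2161
  cell (r,2): −0.03·log₂0.03 = 0.1518
  cell (r,3): −0.16·log₂0.16 = 0.4230
  cell (s,1): −0.03·log₂0.03 = 0.1518
  cell (s,2): −0.34·log₂0.34 = 0.5292
  cell (s,3): −0.07·log₂0.07 = 0.2686
  cell (t,1): −0.26·log₂0.26 = 0.5053
  cell (t,2): −0.04·log₂0.04 = 0.1858
  cell (t,3): −0.02·log₂0.02 = 0.1129
Sum = 2.544 bits.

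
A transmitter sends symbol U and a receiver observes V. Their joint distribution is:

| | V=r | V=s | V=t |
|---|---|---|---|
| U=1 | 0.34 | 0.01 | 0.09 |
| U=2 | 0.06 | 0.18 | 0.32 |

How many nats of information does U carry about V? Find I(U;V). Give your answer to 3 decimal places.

Marginals: p(U) = (0.4400, 0.5600), p(V) = (0.4000, 0.1900, 0.4100).
I(U;V) = H(U) + H(V) − H(U,V).
H(U) = 0.6859, H(V) = 1.0476, H(U,V) = 1.4716.
I(U;V) = 0.6859 + 1.0476 − 1.4716 = 0.262 nats.

0.262 nats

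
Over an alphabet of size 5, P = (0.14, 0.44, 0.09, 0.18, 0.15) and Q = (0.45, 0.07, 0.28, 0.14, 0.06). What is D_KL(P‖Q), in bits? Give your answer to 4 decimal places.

1.0473 bits

D(P‖Q) = Σ p·log₂(p/q).
  0.14·log₂(0.14/0.45) = -0.23583
  0.44·log₂(0.44/0.07) = 1.16691
  0.09·log₂(0.09/0.28) = -0.14737
  0.18·log₂(0.18/0.14) = 0.06526
  0.15·log₂(0.15/0.06) = 0.19829
D(P‖Q) = 1.0473 bits.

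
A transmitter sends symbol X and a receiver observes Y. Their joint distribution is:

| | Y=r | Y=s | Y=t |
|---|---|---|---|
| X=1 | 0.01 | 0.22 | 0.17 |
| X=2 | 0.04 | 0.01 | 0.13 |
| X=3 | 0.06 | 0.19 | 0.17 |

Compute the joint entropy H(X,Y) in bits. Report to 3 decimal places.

H(X,Y) = −Σ p(x,y)·log₂ p(x,y) over all 9 cells.
  cell (1,r): −0.01·log₂0.01 = 0.0664
  cell (1,s): −0.22·log₂0.22 = 0.4806
  cell (1,t): −0.17·log₂0.17 = 0.4346
  cell (2,r): −0.04·log₂0.04 = 0.1858
  cell (2,s): −0.01·log₂0.01 = 0.0664
  cell (2,t): −0.13·log₂0.13 = 0.3826
  cell (3,r): −0.06·log₂0.06 = 0.2435
  cell (3,s): −0.19·log₂0.19 = 0.4552
  cell (3,t): −0.17·log₂0.17 = 0.4346
Sum = 2.750 bits.

2.750 bits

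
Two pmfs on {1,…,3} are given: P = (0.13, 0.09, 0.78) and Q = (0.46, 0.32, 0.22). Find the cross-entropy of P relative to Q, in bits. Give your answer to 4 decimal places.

1.9974 bits

H(P,Q) = −Σ p·log₂ q.
  −0.13·log₂(0.46) = 0.14564
  −0.09·log₂(0.32) = 0.14795
  −0.78·log₂(0.22) = 1.70385
H(P,Q) = 1.9974 bits.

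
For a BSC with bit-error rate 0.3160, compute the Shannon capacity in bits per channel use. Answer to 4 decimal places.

0.1000 bits

Binary symmetric channel: C = 1 − h₂(ε) where h₂ is the binary entropy function.
h₂(0.3160) = −0.3160·log₂0.3160 − 0.6840·log₂0.6840 = 0.9000.
C = 1 − 0.9000 = 0.1000 bits per channel use.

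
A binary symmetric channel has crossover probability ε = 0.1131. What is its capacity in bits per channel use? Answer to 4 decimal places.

Binary symmetric channel: C = 1 − h₂(ε) where h₂ is the binary entropy function.
h₂(0.1131) = −0.1131·log₂0.1131 − 0.8869·log₂0.8869 = 0.5092.
C = 1 − 0.5092 = 0.4908 bits per channel use.

0.4908 bits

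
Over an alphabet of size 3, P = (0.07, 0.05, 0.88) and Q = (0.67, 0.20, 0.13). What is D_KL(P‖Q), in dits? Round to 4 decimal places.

0.6321 dits

D(P‖Q) = Σ p·log₁₀(p/q).
  0.07·log₁₀(0.07/0.67) = -0.06867
  0.05·log₁₀(0.05/0.20) = -0.03010
  0.88·log₁₀(0.88/0.13) = 0.73087
D(P‖Q) = 0.6321 dits.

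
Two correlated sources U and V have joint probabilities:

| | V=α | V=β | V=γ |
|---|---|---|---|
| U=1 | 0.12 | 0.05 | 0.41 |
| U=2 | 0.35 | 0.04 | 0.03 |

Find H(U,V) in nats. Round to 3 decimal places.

1.371 nats

H(U,V) = −Σ p(x,y)·ln p(x,y) over all 6 cells.
  cell (1,α): −0.12·ln0.12 = 0.2544
  cell (1,β): −0.05·ln0.05 = 0.1498
  cell (1,γ): −0.41·ln0.41 = 0.3656
  cell (2,α): −0.35·ln0.35 = 0.3674
  cell (2,β): −0.04·ln0.04 = 0.1288
  cell (2,γ): −0.03·ln0.03 = 0.1052
Sum = 1.371 nats.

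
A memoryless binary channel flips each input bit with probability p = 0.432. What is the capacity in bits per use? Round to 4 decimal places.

Binary symmetric channel: C = 1 − h₂(ε) where h₂ is the binary entropy function.
h₂(0.432) = −0.432·log₂0.432 − 0.568·log₂0.568 = 0.9866.
C = 1 − 0.9866 = 0.0134 bits per channel use.

0.0134 bits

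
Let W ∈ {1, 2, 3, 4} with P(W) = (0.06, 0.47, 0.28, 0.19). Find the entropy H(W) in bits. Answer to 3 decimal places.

H(W) = −Σ p·log₂ p.
  −(0.06)·log₂(0.06) = 0.2435
  −(0.47)·log₂(0.47) = 0.5120
  −(0.28)·log₂(0.28) = 0.5142
  −(0.19)·log₂(0.19) = 0.4552
Sum: 0.2435 + 0.5120 + 0.5142 + 0.4552 = 1.725 bits.

1.725 bits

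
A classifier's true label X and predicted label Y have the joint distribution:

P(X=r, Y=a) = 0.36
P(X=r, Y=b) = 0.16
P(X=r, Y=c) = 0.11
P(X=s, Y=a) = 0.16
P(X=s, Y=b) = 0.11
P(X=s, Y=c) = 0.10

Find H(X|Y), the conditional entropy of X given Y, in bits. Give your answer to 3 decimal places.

Marginals: p(X) = (0.6300, 0.3700), p(Y) = (0.5200, 0.2700, 0.2100).
H(X|Y) = Σ p(Y) · H(X|Y=·).
  Y=a: p=0.5200, H(X|Y=a) = 0.8905
  Y=b: p=0.2700, H(X|Y=b) = 0.9751
  Y=c: p=0.2100, H(X|Y=c) = 0.9984
Weighted sum = 0.936 bits.

0.936 bits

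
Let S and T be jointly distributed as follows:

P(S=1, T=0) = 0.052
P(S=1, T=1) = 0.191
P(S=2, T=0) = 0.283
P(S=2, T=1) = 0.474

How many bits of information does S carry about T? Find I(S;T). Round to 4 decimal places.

Marginals: p(S) = (0.2430, 0.7570), p(T) = (0.3350, 0.6650).
I(S;T) = Σ p(x,y)·log₂[p(x,y)/(p(x)p(y))].
  (1,0): 0.052·log₂(0.6388) = -0.03362
  (1,1): 0.191·log₂(1.1820) = 0.04607
  (2,0): 0.283·log₂(1.1160) = 0.04479
  (2,1): 0.474·log₂(0.9416) = -0.04116
Sum = 0.0161 bits.

0.0161 bits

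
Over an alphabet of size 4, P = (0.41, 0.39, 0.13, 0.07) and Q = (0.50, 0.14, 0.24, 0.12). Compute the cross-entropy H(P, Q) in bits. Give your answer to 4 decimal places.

H(P,Q) = −Σ p·log₂ q.
  −0.41·log₂(0.50) = 0.41000
  −0.39·log₂(0.14) = 1.10624
  −0.13·log₂(0.24) = 0.26766
  −0.07·log₂(0.12) = 0.21412
H(P,Q) = 1.9980 bits.

1.9980 bits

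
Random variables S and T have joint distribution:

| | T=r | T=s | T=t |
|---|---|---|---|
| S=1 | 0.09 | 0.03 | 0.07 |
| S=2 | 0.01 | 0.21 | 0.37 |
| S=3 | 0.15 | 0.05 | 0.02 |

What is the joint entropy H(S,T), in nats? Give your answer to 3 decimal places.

H(S,T) = −Σ p(x,y)·ln p(x,y) over all 9 cells.
  cell (1,r): −0.09·ln0.09 = 0.2167
  cell (1,s): −0.03·ln0.03 = 0.1052
  cell (1,t): −0.07·ln0.07 = 0.1861
  cell (2,r): −0.01·ln0.01 = 0.0461
  cell (2,s): −0.21·ln0.21 = 0.3277
  cell (2,t): −0.37·ln0.37 = 0.3679
  cell (3,r): −0.15·ln0.15 = 0.2846
  cell (3,s): −0.05·ln0.05 = 0.1498
  cell (3,t): −0.02·ln0.02 = 0.0782
Sum = 1.762 nats.

1.762 nats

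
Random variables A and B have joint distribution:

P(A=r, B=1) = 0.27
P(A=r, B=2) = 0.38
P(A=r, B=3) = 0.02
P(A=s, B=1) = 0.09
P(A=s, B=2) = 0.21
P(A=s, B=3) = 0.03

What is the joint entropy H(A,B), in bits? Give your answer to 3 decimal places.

2.091 bits

H(A,B) = −Σ p(x,y)·log₂ p(x,y) over all 6 cells.
  cell (r,1): −0.27·log₂0.27 = 0.5100
  cell (r,2): −0.38·log₂0.38 = 0.5305
  cell (r,3): −0.02·log₂0.02 = 0.1129
  cell (s,1): −0.09·log₂0.09 = 0.3127
  cell (s,2): −0.21·log₂0.21 = 0.4728
  cell (s,3): −0.03·log₂0.03 = 0.1518
Sum = 2.091 bits.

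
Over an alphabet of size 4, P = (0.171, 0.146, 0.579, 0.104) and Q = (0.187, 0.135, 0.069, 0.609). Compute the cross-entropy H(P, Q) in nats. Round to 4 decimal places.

2.1787 nats

H(P,Q) = −Σ p·ln q.
  −0.171·ln(0.187) = 0.28671
  −0.146·ln(0.135) = 0.29236
  −0.579·ln(0.069) = 1.54804
  −0.104·ln(0.609) = 0.05158
H(P,Q) = 2.1787 nats.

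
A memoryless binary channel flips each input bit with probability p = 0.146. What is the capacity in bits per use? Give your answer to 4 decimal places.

0.4003 bits

Binary symmetric channel: C = 1 − h₂(ε) where h₂ is the binary entropy function.
h₂(0.146) = −0.146·log₂0.146 − 0.854·log₂0.854 = 0.5997.
C = 1 − 0.5997 = 0.4003 bits per channel use.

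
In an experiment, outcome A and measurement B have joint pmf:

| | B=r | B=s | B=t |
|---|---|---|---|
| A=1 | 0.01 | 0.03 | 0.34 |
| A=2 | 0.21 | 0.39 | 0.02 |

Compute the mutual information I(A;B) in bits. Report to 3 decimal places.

Marginals: p(A) = (0.3800, 0.6200), p(B) = (0.2200, 0.4200, 0.3600).
I(A;B) = Σ p(x,y)·log₂[p(x,y)/(p(x)p(y))].
  (1,r): 0.01·log₂(0.1196) = -0.0306
  (1,s): 0.03·log₂(0.1880) = -0.0723
  (1,t): 0.34·log₂(2.4854) = 0.4466
  (2,r): 0.21·log₂(1.5396) = 0.1307
  (2,s): 0.39·log₂(1.4977) = 0.2273
  (2,t): 0.02·log₂(0.0896) = -0.0696
Sum = 0.632 bits.

0.632 bits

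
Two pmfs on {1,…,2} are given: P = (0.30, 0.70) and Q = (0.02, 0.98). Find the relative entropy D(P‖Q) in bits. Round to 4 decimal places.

0.8323 bits

D(P‖Q) = Σ p·log₂(p/q).
  0.30·log₂(0.30/0.02) = 1.17207
  0.70·log₂(0.70/0.98) = -0.33980
D(P‖Q) = 0.8323 bits.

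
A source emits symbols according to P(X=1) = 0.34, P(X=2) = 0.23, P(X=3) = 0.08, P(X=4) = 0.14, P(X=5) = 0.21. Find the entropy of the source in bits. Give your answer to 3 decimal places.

2.178 bits

H(X) = −Σ p·log₂ p.
  −(0.34)·log₂(0.34) = 0.5292
  −(0.23)·log₂(0.23) = 0.4877
  −(0.08)·log₂(0.08) = 0.2915
  −(0.14)·log₂(0.14) = 0.3971
  −(0.21)·log₂(0.21) = 0.4728
Sum: 0.5292 + 0.4877 + 0.2915 + 0.3971 + 0.4728 = 2.178 bits.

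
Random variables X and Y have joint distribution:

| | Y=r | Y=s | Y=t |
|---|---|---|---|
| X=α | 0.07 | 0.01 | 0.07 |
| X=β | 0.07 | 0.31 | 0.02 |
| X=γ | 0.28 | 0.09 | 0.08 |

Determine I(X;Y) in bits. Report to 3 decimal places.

Marginals: p(X) = (0.1500, 0.4000, 0.4500), p(Y) = (0.4200, 0.4100, 0.1700).
I(X;Y) = H(X) + H(Y) − H(X,Y).
H(X) = 1.4577, H(Y) = 1.4876, H(X,Y) = 2.6272.
I(X;Y) = 1.4577 + 1.4876 − 2.6272 = 0.318 bits.

0.318 bits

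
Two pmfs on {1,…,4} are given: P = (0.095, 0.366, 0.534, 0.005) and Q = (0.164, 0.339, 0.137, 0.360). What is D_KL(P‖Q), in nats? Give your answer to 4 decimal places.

0.6813 nats

D(P‖Q) = Σ p·ln(p/q).
  0.095·ln(0.095/0.164) = -0.05187
  0.366·ln(0.366/0.339) = 0.02805
  0.534·ln(0.534/0.137) = 0.72646
  0.005·ln(0.005/0.360) = -0.02138
D(P‖Q) = 0.6813 nats.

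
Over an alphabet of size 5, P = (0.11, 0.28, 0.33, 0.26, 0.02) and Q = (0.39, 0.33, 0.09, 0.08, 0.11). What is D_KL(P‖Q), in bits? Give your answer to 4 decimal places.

0.7443 bits

D(P‖Q) = Σ p·log₂(p/q).
  0.11·log₂(0.11/0.39) = -0.20086
  0.28·log₂(0.28/0.33) = -0.06637
  0.33·log₂(0.33/0.09) = 0.61857
  0.26·log₂(0.26/0.08) = 0.44211
  0.02·log₂(0.02/0.11) = -0.04919
D(P‖Q) = 0.7443 bits.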